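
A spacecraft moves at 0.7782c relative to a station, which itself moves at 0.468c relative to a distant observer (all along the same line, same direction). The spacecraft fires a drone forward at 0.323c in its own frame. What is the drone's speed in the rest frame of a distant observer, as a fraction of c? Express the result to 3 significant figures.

0.955c

Compose velocities in two stages. Stage 1 (into S'): u₁ = (0.323+0.7782)/(1+0.323×0.7782) = 0.88.
Stage 2 (into S): u = (0.88+0.468)/(1+0.88×0.468) = 0.95478, so the speed is 0.955c.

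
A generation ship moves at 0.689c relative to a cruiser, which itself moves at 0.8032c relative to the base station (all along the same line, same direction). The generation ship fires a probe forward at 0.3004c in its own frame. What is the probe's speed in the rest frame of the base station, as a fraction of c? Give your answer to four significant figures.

0.9786c

First combine the probe and generation ship (S''→S'): u₁ = (0.3004 + 0.689)/(1 + 0.3004×0.689) = 0.9894/1.2069756 = 0.81973.
Then combine with the cruiser (S'→S): u = (0.81973 + 0.8032)/(1 + 0.81973×0.8032) = 1.62293/1.658407136 = 0.97861.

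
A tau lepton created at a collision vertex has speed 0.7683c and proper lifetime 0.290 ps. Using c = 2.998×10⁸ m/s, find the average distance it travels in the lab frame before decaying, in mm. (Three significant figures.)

γ = 1/√(1 − β²) = 1/√(1 − 0.59028489) = 1/√0.40971511 = 1/0.64009 = 1.5623.
Lab-frame lifetime: Δt = γτ = 1.5623 × 0.290 ps = 0.45307 ps.
Distance: d = vΔt = 0.7683 × 2.998×10⁸ m/s × 4.5307×10^-13 s = 1.04×10^-4 m = 0.104 mm.

0.104 mm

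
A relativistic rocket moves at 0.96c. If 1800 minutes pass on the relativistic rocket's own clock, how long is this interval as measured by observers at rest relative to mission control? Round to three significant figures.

γ = 1/√(1 − β²) = 1/√(1 − 0.9216) = 1/√0.0784 = 1/0.28 = 3.5714.
The onboard clock measures proper time, so the interval in the rest frame of mission control is dilated: Δt = γ·Δτ = 3.5714 × 1800 minutes = 6430 minutes.

6430 minutes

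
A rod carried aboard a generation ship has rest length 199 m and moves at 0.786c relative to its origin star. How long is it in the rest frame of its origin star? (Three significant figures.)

Lorentz factor: γ = (1 − 0.617796)^(−1/2) = 1.6175.
Along the direction of motion the measured length is L₀/γ = 199/1.6175 = 123 m.

123 m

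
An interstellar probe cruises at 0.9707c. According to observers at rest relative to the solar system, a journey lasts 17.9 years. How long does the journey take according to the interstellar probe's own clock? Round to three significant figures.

4.30 years

With β = 0.9707, γ = 1/√(1 − 0.9707²) = 1/√0.05774151 = 4.1616.
The interstellar probe's clock runs slow as seen from the solar system, so Δτ = Δt/γ = 17.9/4.1616 = 4.30 years.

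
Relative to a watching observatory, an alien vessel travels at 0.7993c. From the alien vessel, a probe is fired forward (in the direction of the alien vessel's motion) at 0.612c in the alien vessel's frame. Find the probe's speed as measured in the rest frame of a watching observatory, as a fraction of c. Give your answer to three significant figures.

0.948c

Relativistic velocity addition: u = (u' + v)/(1 + u'v/c²), with u' = 0.612c and v = 0.7993c.
Numerator: 0.612 + 0.7993 = 1.4113. Denominator: 1 + (0.612)(0.7993) = 1.4891716.
u = 1.4113/1.4891716 = 0.94771, so the speed is 0.948c.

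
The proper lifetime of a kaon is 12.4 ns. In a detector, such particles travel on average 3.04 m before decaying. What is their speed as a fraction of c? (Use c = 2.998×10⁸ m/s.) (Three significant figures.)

Let x = d/(cτ) = 3.040 m / (2.998×10⁸ m/s × 1.240×10^-8 s) = 0.81775. Since d = βγcτ, x = βγ = β/√(1−β²).
Solving: β² = x²/(1+x²) = 0.668715/1.668715 = 0.400736, so β = 0.633.

0.633c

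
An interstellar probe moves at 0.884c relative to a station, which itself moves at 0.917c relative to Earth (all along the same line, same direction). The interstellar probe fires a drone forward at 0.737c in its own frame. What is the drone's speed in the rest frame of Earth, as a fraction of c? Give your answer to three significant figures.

First combine the drone and interstellar probe (S''→S'): u₁ = (0.737 + 0.884)/(1 + 0.737×0.884) = 1.621/1.651508 = 0.98153.
Then combine with the station (S'→S): u = (0.98153 + 0.917)/(1 + 0.98153×0.917) = 1.89853/1.90006301 = 0.99919.

0.999c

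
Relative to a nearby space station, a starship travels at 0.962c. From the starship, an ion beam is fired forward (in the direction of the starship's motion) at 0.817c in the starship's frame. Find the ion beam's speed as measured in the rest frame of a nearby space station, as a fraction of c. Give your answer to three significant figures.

0.996c

Relativistic velocity addition: u = (u' + v)/(1 + u'v/c²), with u' = 0.817c and v = 0.962c.
Numerator: 0.817 + 0.962 = 1.779. Denominator: 1 + (0.817)(0.962) = 1.785954.
u = 1.779/1.785954 = 0.99611, so the speed is 0.996c.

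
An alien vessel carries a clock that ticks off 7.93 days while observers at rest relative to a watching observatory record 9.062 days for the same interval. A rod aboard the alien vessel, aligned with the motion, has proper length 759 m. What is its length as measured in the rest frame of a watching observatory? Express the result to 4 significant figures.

664.2 m

From Δt = γΔτ: γ = 9.062/7.93 = 1.14275.
L = L₀/γ = 759/1.14275 = 664.2 m.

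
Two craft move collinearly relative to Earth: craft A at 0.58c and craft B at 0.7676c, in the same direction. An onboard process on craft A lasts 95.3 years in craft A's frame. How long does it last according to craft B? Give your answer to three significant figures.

Speed of craft A in craft B's frame: u = (v_A − v_B)/(1 − v_A v_B/c²) = (0.58 − 0.7676)/(1 − 0.58×0.7676) = −0.1876/0.554792 = −0.33814; |u| = 0.33814c.
γ for this relative speed: γ = 1/√(1 − 0.114339) = 1.0626.
The clock on craft A records proper time, so craft B measures Δt = γΔτ = 1.0626 × 95.3 = 101 years.

101 years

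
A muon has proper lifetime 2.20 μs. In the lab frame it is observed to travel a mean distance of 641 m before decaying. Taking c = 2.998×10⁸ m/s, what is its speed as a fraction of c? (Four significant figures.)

0.6969c

Let x = d/(cτ) = 641.0 m / (2.998×10⁸ m/s × 2.200×10^-6 s) = 0.97186. Since d = βγcτ, x = βγ = β/√(1−β²).
Solving: β² = x²/(1+x²) = 0.944512/1.944512 = 0.485732, so β = 0.6969.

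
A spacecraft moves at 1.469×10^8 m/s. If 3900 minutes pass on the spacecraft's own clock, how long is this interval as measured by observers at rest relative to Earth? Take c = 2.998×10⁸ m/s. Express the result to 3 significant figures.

4470 minutes

β = v/c = (1.469×10^8 m/s)/(2.998×10⁸ m/s) = 0.489993.
With β = 0.489993, γ = 1/√(1 − 0.489993²) = 1/√0.7599069 = 1.1471.
Time dilation: Δt = γ·Δτ = 1.1471 × 3900 = 4470 minutes.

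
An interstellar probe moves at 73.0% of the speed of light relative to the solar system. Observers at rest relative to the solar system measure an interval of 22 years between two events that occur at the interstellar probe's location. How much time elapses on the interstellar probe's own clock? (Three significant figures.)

15.0 years

β² = 0.5329, so γ = 1/√0.4671 = 1.4632.
The moving clock records proper time: Δτ = Δt/γ = 22/1.4632 = 15.0 years.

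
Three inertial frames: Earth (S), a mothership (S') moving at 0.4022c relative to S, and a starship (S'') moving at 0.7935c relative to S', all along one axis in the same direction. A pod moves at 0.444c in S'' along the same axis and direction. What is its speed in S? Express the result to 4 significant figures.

0.9629c

Apply u = (u'+v)/(1+u'v) twice. Pod in the mothership frame: (0.444+0.7935)/(1+0.444·0.7935) = 1.2375/1.352314 = 0.9151c.
That velocity, transformed to the rest frame of Earth: (0.9151+0.4022)/(1+0.9151·0.4022) = 1.3173/1.36805322 = 0.9629c.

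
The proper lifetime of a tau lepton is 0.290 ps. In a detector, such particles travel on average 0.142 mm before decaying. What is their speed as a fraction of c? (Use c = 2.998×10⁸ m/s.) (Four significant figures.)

0.8528c

Lab distance = (lab lifetime)·v = γτ·βc, so βγ = d/(cτ) = 1.420×10^-4/(2.998×10⁸ × 2.900×10^-13) = 1.6333.
With βγ = 1.6333: γ² = 1 + (βγ)² = 3.66767, and β = (βγ)/γ = 1.6333/1.91512 = 0.8528.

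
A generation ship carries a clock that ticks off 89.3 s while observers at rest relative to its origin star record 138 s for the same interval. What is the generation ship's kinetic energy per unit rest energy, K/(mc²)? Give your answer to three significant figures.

The time-dilation ratio gives γ = 138/89.3 = 1.54535.
K/(mc²) = γ − 1 = 1.54535 − 1 = 0.545.

0.545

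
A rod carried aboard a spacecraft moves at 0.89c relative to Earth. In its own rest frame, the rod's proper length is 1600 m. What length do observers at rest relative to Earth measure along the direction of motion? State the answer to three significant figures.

730 m

γ = 1/√(1 − β²) = 1/√(1 − 0.7921) = 1/√0.2079 = 1/0.455961 = 2.1932.
Along the direction of motion the measured length is L₀/γ = 1600/2.1932 = 730 m.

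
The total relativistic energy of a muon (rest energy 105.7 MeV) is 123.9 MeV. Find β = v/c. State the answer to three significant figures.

0.522

Total energy E = γmc² gives γ = 123.9/105.7 = 1.1722.
Hence β = √(1 − 1/γ²) = √(1 − 0.727774) = √0.272226 = 0.522.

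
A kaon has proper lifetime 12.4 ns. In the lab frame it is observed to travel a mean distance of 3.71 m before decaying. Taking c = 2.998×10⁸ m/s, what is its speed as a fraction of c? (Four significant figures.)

Lab distance = (lab lifetime)·v = γτ·βc, so βγ = d/(cτ) = 3.710/(2.998×10⁸ × 1.240×10^-8) = 0.99798.
With βγ = 0.99798: γ² = 1 + (βγ)² = 1.995964, and β = (βγ)/γ = 0.99798/1.41279 = 0.7064.

0.7064c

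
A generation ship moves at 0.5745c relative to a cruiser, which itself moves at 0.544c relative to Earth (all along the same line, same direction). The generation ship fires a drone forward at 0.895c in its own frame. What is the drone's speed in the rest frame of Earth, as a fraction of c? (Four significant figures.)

0.9912c

Apply u = (u'+v)/(1+u'v) twice. Drone in the cruiser frame: (0.895+0.5745)/(1+0.895·0.5745) = 1.4695/1.5141775 = 0.97049c.
That velocity, transformed to the rest frame of Earth: (0.97049+0.544)/(1+0.97049·0.544) = 1.51449/1.52794656 = 0.99119c.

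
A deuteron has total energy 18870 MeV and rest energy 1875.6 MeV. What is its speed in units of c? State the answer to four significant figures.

γ = E/(mc²) = 18870/1875.6 = 10.061.
β = √(1 − 1/γ²) = √(1 − 0.00987911) = √0.99012089 = 0.9950.

0.9950c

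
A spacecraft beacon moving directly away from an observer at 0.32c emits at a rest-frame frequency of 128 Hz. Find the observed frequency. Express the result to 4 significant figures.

91.87 Hz

Relativistic Doppler (source moving away): f_obs = f_src · √((1−β)/(1+β)).
With β = 0.32: factor = √(0.68/1.32) = 0.71774.
f_obs = 128 × 0.71774 = 91.87 Hz.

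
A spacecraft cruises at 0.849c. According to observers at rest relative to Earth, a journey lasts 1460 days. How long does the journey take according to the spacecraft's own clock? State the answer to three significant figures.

Lorentz factor: γ = (1 − 0.720801)^(−1/2) = 1.8925.
The spacecraft's clock runs slow as seen from Earth, so Δτ = Δt/γ = 1460/1.8925 = 771 days.

771 days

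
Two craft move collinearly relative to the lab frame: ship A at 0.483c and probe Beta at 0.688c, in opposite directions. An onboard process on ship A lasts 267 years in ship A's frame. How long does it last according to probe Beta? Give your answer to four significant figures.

The velocity of ship A relative to probe Beta is (0.483 + 0.688)c / (1 + 0.483×0.688) = 0.87893c; relative speed 0.87893c.
γ for this relative speed: γ = 1/√(1 − 0.772518) = 2.0967.
The clock on ship A records proper time, so probe Beta measures Δt = γΔτ = 2.0967 × 267 = 559.8 years.

559.8 years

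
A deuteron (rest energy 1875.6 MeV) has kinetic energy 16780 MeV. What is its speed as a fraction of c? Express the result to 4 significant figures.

γ = 1 + K/(mc²) = 1 + 16780/1875.6 = 9.9465.
β = √(1 − 1/γ²) = √(1 − 0.0101079) = √0.9898921 = 0.9949.

0.9949c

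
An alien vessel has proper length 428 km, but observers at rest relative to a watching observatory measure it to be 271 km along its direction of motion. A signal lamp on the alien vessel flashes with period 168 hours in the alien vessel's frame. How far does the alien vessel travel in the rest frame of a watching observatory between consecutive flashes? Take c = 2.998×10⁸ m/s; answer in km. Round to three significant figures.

2.22×10^11 km

From L = L₀/γ: γ = 428/271 = 1.57934.
β = √(1 − 1/γ²) = 0.77401. Lab-frame period = γτ = 1.57934×168 hours = 265.33 hours. Distance = βc × γτ = 0.77401 × 2.998×10⁸ m/s × 955188 s = 2.2165×10^14 m = 2.22×10^11 km.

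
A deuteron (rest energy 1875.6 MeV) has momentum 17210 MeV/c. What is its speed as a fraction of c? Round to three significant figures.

pc/(mc²) = 17210/1875.6 = 9.1757 = βγ = β/√(1−β²).
So β² = x²/(1 + x²) with x = 9.1757: x² = 84.1935, β² = 84.1935/85.1935 = 0.988262, β = 0.994.

0.994c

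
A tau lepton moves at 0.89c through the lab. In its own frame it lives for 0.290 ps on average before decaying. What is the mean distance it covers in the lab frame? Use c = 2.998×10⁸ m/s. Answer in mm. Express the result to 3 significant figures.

0.170 mm

β² = 0.7921, so γ = 1/√0.2079 = 2.1932.
Lab-frame lifetime: Δt = γτ = 2.1932 × 0.290 ps = 0.63603 ps.
Distance: d = vΔt = 0.89 × 2.998×10⁸ m/s × 6.3603×10^-13 s = 1.70×10^-4 m = 0.170 mm.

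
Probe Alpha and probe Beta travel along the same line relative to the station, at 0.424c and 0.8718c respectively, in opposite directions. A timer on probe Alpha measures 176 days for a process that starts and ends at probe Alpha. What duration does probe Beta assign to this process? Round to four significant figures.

543.4 days

Transform probe Alpha's velocity into probe Beta's frame: (0.424 + 0.8718)/(1 + 0.424·0.8718) = 1.2958/1.3696432, so the relative speed is 0.94609c.
γ for this relative speed: γ = 1/√(1 − 0.895086) = 3.0873.
The clock on probe Alpha records proper time, so probe Beta measures Δt = γΔτ = 3.0873 × 176 = 543.4 days.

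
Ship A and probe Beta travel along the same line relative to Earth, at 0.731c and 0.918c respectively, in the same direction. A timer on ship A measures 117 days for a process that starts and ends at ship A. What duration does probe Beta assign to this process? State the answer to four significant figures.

Speed of ship A in probe Beta's frame: u = (v_A − v_B)/(1 − v_A v_B/c²) = (0.731 − 0.918)/(1 − 0.731×0.918) = −0.187/0.328942 = −0.56849; |u| = 0.56849c.
γ for this relative speed: γ = 1/√(1 − 0.323181) = 1.2155.
Ship A's interval is proper; time dilation gives Δt_B = γΔτ = 1.2155 × 117 days = 142.2 days.

142.2 days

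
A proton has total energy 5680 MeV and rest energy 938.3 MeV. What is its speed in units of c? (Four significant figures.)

0.9863c

γ = E/(mc²) = 5680/938.3 = 6.0535.
β = √(1 − 1/γ²) = √(1 − 0.027289) = √0.972711 = 0.9863.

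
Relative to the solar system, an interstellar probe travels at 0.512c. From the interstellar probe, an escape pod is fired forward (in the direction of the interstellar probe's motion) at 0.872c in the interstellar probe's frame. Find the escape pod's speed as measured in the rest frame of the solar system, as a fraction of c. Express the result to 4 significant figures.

0.9568c

In units of c, u = (u' + v)/(1 + u'v) with u' = 0.872 and v = 0.512.
Numerator: 0.872 + 0.512 = 1.384. Denominator: 1 + (0.872)(0.512) = 1.446464.
u = 1.384/1.446464 = 0.95682, so the speed is 0.9568c.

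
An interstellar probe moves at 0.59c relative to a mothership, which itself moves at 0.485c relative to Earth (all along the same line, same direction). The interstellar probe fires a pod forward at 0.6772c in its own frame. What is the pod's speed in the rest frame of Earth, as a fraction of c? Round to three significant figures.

Apply u = (u'+v)/(1+u'v) twice. Pod in the mothership frame: (0.6772+0.59)/(1+0.6772·0.59) = 1.2672/1.399548 = 0.90544c.
That velocity, transformed to the rest frame of Earth: (0.90544+0.485)/(1+0.90544·0.485) = 1.39044/1.4391384 = 0.96616c.

0.966c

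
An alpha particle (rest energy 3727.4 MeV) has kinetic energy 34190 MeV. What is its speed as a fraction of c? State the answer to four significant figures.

0.9952c

K = (γ−1)mc², so γ = 1 + 34190/3727.4 = 10.173.
Then v/c = √(1 − γ⁻²) = √(1 − 0.00966278) = √0.99033722 = 0.9952.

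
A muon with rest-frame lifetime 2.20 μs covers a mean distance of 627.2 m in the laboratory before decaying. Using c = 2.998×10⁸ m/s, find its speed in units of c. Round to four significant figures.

0.6891c

Lab distance = (lab lifetime)·v = γτ·βc, so βγ = d/(cτ) = 627.2/(2.998×10⁸ × 2.200×10^-6) = 0.95094.
With βγ = 0.95094: γ² = 1 + (βγ)² = 1.904287, and β = (βγ)/γ = 0.95094/1.37996 = 0.6891.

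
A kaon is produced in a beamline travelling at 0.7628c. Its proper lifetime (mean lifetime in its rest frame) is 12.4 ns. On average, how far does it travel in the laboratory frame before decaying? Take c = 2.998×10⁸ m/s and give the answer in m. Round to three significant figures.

4.39 m

Lorentz factor: γ = (1 − 0.58186384)^(−1/2) = 1.5465.
Lab-frame lifetime: Δt = γτ = 1.5465 × 12.4 ns = 19.177 ns.
Distance: d = vΔt = 0.7628 × 2.998×10⁸ m/s × 1.9177×10^-8 s = 4.39 m.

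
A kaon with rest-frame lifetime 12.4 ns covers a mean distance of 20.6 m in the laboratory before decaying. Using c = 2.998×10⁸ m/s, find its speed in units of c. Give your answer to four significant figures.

0.9841c

Let x = d/(cτ) = 20.60 m / (2.998×10⁸ m/s × 1.240×10^-8 s) = 5.5413. Since d = βγcτ, x = βγ = β/√(1−β²).
Solving: β² = x²/(1+x²) = 30.706/31.706 = 0.96846, so β = 0.9841.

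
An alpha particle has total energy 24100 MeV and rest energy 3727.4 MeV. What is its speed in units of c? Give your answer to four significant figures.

Total energy E = γmc² gives γ = 24100/3727.4 = 6.4656.
Hence β = √(1 − 1/γ²) = √(1 − 0.0239212) = √0.9760788 = 0.9880.

0.9880c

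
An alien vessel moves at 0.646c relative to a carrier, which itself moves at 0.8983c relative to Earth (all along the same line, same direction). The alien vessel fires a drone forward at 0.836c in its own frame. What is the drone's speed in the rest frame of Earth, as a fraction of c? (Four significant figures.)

0.9979c

Compose velocities in two stages. Stage 1 (into S'): u₁ = (0.836+0.646)/(1+0.836×0.646) = 0.9623.
Stage 2 (into S): u = (0.9623+0.8983)/(1+0.9623×0.8983) = 0.99794, so the speed is 0.9979c.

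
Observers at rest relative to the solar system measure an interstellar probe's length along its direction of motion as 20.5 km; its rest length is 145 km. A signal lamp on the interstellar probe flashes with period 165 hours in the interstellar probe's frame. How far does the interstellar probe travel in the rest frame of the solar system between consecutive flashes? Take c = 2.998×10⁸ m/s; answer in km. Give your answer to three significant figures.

1.25×10^12 km

From L = L₀/γ: γ = 145/20.5 = 7.07317.
β = √(1 − 1/γ²) = 0.98996. Lab-frame period = γτ = 7.07317×165 hours = 1167.1 hours. Distance = βc × γτ = 0.98996 × 2.998×10⁸ m/s × 4201560 s = 1.2470×10^15 m = 1.25×10^12 km.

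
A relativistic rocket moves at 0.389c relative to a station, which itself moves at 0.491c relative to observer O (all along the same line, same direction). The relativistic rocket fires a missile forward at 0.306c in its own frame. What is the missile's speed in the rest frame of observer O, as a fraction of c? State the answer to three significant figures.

Apply u = (u'+v)/(1+u'v) twice. Missile in the station frame: (0.306+0.389)/(1+0.306·0.389) = 0.695/1.119034 = 0.62107c.
That velocity, transformed to the rest frame of observer O: (0.62107+0.491)/(1+0.62107·0.491) = 1.11207/1.30494537 = 0.8522c.

0.852c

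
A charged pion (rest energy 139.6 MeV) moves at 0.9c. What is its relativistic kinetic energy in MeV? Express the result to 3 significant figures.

β² = 0.81, so γ = 1/√0.19 = 2.2942.
Kinetic energy: K = (γ − 1)mc² = (2.2942 − 1) × 139.6 MeV = 1.2942 × 139.6 = 181 MeV.

181 MeV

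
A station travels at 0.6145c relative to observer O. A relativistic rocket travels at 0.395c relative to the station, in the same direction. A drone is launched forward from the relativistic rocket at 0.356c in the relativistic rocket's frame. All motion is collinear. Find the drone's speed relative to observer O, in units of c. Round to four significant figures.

0.9062c

Compose velocities in two stages. Stage 1 (into S'): u₁ = (0.356+0.395)/(1+0.356×0.395) = 0.65841.
Stage 2 (into S): u = (0.65841+0.6145)/(1+0.65841×0.6145) = 0.90625, so the speed is 0.9062c.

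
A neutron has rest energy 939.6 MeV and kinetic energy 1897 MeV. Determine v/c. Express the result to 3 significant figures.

γ = 1 + K/(mc²) = 1 + 1897/939.6 = 3.0189.
β = √(1 − 1/γ²) = √(1 − 0.109724) = √0.890276 = 0.944.

0.944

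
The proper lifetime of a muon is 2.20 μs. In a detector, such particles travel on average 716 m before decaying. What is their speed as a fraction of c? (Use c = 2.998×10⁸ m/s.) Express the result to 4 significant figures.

0.7355c

d = βγcτ ⇒ βγ = d/(cτ) = 716.0 m / (659.56 m) = 1.0856.
β = (βγ)/√(1+(βγ)²) = 1.0856/√2.17853 = 0.7355.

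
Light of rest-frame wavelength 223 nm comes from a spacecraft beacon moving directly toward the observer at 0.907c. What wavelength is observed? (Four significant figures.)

49.25 nm

Relativistic Doppler for wavelength: λ_obs = λ_src · √((1−β)/(1+β)).
With β = 0.907: factor = √(0.093/1.907) = 0.22083.
λ_obs = 223 × 0.22083 = 49.25 nm.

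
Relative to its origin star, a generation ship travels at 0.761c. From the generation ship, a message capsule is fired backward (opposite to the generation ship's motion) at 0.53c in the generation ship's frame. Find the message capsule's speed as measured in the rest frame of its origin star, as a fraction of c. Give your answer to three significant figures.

0.387c

In units of c, u = (u' + v)/(1 + u'v) with u' = −0.53 and v = 0.761.
Numerator: −0.53 + 0.761 = 0.231. Denominator: 1 + (−0.53)(0.761) = 0.59667.
u = 0.231/0.59667 = 0.38715, so the speed is 0.387c.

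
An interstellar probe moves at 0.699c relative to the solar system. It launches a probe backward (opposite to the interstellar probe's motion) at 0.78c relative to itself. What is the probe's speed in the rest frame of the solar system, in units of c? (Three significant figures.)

In units of c, u = (u' + v)/(1 + u'v) with u' = −0.78 and v = 0.699.
Numerator: −0.78 + 0.699 = −0.081. Denominator: 1 + (−0.78)(0.699) = 0.45478.
u = −0.081/0.45478 = −0.17811, so the speed is 0.178c.

0.178c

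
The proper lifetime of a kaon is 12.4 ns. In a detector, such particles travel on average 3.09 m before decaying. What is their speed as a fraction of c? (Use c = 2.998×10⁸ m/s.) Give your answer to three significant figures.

d = βγcτ ⇒ βγ = d/(cτ) = 3.090 m / (3.71752 m) = 0.8312.
β = (βγ)/√(1+(βγ)²) = 0.8312/√1.690893 = 0.639.

0.639c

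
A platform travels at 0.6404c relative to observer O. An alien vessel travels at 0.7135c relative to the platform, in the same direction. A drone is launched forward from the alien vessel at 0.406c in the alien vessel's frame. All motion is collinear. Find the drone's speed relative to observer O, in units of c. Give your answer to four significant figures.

Compose velocities in two stages. Stage 1 (into S'): u₁ = (0.406+0.7135)/(1+0.406×0.7135) = 0.86804.
Stage 2 (into S): u = (0.86804+0.6404)/(1+0.86804×0.6404) = 0.9695, so the speed is 0.9695c.

0.9695c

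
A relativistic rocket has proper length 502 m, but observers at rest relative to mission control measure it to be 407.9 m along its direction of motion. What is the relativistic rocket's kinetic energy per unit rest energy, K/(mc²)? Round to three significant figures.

0.231

Length contraction gives γ = L₀/L = 502/407.9 = 1.23069.
Since K = (γ−1)mc², K/(mc²) = 1.23069 − 1 = 0.231.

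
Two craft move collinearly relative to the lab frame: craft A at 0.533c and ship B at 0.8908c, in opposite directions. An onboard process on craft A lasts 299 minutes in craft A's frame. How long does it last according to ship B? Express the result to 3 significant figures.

The velocity of craft A relative to ship B is (0.533 + 0.8908)c / (1 + 0.533×0.8908) = 0.96542c; relative speed 0.96542c.
γ for this relative speed: γ = 1/√(1 − 0.932036) = 3.8358.
The clock on craft A records proper time, so ship B measures Δt = γΔτ = 3.8358 × 299 = 1150 minutes.

1150 minutes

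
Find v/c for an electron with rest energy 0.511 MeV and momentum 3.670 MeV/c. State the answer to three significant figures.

0.990

pc/(mc²) = 3.670/0.511 = 7.182 = βγ = β/√(1−β²).
So β² = x²/(1 + x²) with x = 7.182: x² = 51.5811, β² = 51.5811/52.5811 = 0.980982, β = 0.990.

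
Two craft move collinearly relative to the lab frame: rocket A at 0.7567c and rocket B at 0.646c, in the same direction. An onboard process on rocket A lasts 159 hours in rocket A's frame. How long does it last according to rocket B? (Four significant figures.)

Transform rocket A's velocity into rocket B's frame: (0.7567 − 0.646)/(1 − 0.7567·0.646) = 0.1107/0.5111718, so the relative speed is 0.21656c.
At |u| = 0.21656c, γ = (1 − 0.0468982)^(−1/2) = 1.0243.
The clock on rocket A records proper time, so rocket B measures Δt = γΔτ = 1.0243 × 159 = 162.9 hours.

162.9 hours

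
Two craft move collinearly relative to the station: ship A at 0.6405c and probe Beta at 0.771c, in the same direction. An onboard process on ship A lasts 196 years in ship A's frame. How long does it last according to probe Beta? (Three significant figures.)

The velocity of ship A relative to probe Beta is (0.6405 − 0.771)c / (1 − 0.6405×0.771) = −0.25782c; relative speed 0.25782c.
γ for this relative speed: γ = 1/√(1 − 0.0664712) = 1.035.
Ship A's interval is proper; time dilation gives Δt_B = γΔτ = 1.035 × 196 years = 203 years.

203 years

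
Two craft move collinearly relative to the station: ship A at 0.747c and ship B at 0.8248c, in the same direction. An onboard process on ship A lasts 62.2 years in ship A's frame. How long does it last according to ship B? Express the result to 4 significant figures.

63.52 years

Transform ship A's velocity into ship B's frame: (0.747 − 0.8248)/(1 − 0.747·0.8248) = −0.0778/0.3838744, so the relative speed is 0.20267c.
At |u| = 0.20267c, γ = (1 − 0.0410751)^(−1/2) = 1.0212.
The clock on ship A records proper time, so ship B measures Δt = γΔτ = 1.0212 × 62.2 = 63.52 years.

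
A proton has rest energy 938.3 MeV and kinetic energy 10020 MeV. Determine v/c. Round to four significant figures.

0.9963

K = (γ−1)mc², so γ = 1 + 10020/938.3 = 11.679.
Then v/c = √(1 − γ⁻²) = √(1 − 0.00733143) = √0.99266857 = 0.9963.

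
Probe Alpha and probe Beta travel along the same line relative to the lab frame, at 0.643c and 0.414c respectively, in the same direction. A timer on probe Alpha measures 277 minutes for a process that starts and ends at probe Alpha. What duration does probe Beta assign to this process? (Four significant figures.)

Speed of probe Alpha in probe Beta's frame: u = (v_A − v_B)/(1 − v_A v_B/c²) = (0.643 − 0.414)/(1 − 0.643×0.414) = 0.229/0.733798 = 0.31207; |u| = 0.31207c.
γ for this relative speed: γ = 1/√(1 − 0.0973877) = 1.0526.
The clock on probe Alpha records proper time, so probe Beta measures Δt = γΔτ = 1.0526 × 277 = 291.6 minutes.

291.6 minutes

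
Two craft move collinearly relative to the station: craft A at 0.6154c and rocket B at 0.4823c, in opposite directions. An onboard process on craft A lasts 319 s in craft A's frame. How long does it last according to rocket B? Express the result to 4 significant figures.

Transform craft A's velocity into rocket B's frame: (0.6154 + 0.4823)/(1 + 0.6154·0.4823) = 1.0977/1.29680742, so the relative speed is 0.84646c.
At |u| = 0.84646c, γ = (1 − 0.716495)^(−1/2) = 1.8781.
The clock on craft A records proper time, so rocket B measures Δt = γΔτ = 1.8781 × 319 = 599.1 s.

599.1 s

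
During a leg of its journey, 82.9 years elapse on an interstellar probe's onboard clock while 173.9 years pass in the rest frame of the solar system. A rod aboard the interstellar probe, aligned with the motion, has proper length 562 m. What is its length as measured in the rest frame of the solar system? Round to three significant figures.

The time-dilation ratio gives γ = 173.9/82.9 = 2.09771.
The rod contracts by the same γ: 562 m / 2.09771 = 268 m.

268 m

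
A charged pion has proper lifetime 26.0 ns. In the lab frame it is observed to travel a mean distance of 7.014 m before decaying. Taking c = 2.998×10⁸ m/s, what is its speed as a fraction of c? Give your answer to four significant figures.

Lab distance = (lab lifetime)·v = γτ·βc, so βγ = d/(cτ) = 7.014/(2.998×10⁸ × 2.600×10^-8) = 0.89983.
With βγ = 0.89983: γ² = 1 + (βγ)² = 1.809694, and β = (βγ)/γ = 0.89983/1.34525 = 0.6689.

0.6689c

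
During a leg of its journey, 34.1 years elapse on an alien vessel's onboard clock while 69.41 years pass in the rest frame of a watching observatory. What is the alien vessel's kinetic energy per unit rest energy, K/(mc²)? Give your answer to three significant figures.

1.04

The time-dilation ratio gives γ = 69.41/34.1 = 2.03548.
K/(mc²) = γ − 1 = 2.03548 − 1 = 1.04.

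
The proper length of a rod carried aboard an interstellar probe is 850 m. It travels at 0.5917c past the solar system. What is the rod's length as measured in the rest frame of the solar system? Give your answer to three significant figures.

γ = 1/√(1 − β²) = 1/√(1 − 0.35010889) = 1/√0.64989111 = 1/0.806158 = 1.2405.
Length contraction: L = L₀/γ = 850/1.2405 = 685 m.

685 m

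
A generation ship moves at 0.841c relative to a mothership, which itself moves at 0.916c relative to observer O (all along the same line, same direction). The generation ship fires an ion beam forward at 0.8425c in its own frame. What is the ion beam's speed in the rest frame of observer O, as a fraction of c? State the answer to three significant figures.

0.999c

Compose velocities in two stages. Stage 1 (into S'): u₁ = (0.8425+0.841)/(1+0.8425×0.841) = 0.98534.
Stage 2 (into S): u = (0.98534+0.916)/(1+0.98534×0.916) = 0.99935, so the speed is 0.999c.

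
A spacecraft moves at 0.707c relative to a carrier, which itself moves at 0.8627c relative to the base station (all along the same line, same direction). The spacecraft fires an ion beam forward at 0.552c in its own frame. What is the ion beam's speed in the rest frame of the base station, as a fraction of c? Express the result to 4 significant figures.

Compose velocities in two stages. Stage 1 (into S'): u₁ = (0.552+0.707)/(1+0.552×0.707) = 0.90558.
Stage 2 (into S): u = (0.90558+0.8627)/(1+0.90558×0.8627) = 0.99272, so the speed is 0.9927c.

0.9927c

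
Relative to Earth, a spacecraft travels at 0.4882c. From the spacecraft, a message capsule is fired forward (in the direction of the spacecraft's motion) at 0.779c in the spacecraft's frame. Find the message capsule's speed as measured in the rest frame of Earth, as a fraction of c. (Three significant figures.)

In units of c, u = (u' + v)/(1 + u'v) with u' = 0.779 and v = 0.4882.
Numerator: 0.779 + 0.4882 = 1.2672. Denominator: 1 + (0.779)(0.4882) = 1.3803078.
u = 1.2672/1.3803078 = 0.91806, so the speed is 0.918c.

0.918c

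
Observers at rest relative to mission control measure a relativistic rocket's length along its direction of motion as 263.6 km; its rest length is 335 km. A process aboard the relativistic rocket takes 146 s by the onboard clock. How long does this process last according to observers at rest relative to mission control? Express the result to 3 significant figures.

γ = L₀/L = 335/263.6 = 1.27086.
The same γ dilates the second interval: 1.27086 × 146 s = 186 s.

186 s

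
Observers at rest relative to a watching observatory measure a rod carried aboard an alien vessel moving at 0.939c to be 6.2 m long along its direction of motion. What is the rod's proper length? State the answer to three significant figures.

β² = 0.881721, so γ = 1/√0.118279 = 2.9077.
Proper length: L₀ = γ·L = 2.9077 × 6.2 = 18.0 m.

18.0 m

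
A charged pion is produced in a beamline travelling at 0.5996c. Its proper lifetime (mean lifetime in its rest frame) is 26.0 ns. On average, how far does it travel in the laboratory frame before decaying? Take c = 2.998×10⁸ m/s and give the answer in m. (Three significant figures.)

With β = 0.5996, γ = 1/√(1 − 0.5996²) = 1/√0.64047984 = 1.2495.
Lab-frame lifetime: Δt = γτ = 1.2495 × 26.0 ns = 32.487 ns.
Distance: d = vΔt = 0.5996 × 2.998×10⁸ m/s × 3.2487×10^-8 s = 5.84 m.

5.84 m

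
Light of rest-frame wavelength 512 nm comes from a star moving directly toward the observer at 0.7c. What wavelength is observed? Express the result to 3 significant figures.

Relativistic Doppler for wavelength: λ_obs = λ_src · √((1−β)/(1+β)).
With β = 0.7: factor = √(0.3/1.7) = 0.42008.
λ_obs = 512 × 0.42008 = 215 nm.

215 nm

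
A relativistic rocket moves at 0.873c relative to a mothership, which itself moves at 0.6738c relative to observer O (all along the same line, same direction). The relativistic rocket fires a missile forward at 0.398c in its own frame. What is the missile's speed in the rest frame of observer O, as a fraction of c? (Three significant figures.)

0.989c

First combine the missile and relativistic rocket (S''→S'): u₁ = (0.398 + 0.873)/(1 + 0.398×0.873) = 1.271/1.347454 = 0.94326.
Then combine with the mothership (S'→S): u = (0.94326 + 0.6738)/(1 + 0.94326×0.6738) = 1.61706/1.635568588 = 0.98868.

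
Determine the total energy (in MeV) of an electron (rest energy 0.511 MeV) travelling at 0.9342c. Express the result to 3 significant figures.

1.43 MeV

With β = 0.9342, γ = 1/√(1 − 0.9342²) = 1/√0.12727036 = 2.8031.
Total energy: E = γmc² = 2.8031 × 0.511 MeV = 1.43 MeV.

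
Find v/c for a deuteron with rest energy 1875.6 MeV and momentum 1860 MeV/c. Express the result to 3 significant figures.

0.704

pc/(mc²) = 1860/1875.6 = 0.99168 = βγ = β/√(1−β²).
So β² = x²/(1 + x²) with x = 0.99168: x² = 0.983429, β² = 0.983429/1.983429 = 0.495823, β = 0.704.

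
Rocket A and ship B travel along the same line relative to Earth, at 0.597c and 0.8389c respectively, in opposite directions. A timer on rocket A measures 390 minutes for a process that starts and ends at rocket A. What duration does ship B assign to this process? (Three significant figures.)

1340 minutes

Transform rocket A's velocity into ship B's frame: (0.597 + 0.8389)/(1 + 0.597·0.8389) = 1.4359/1.5008233, so the relative speed is 0.95674c.
γ for this relative speed: γ = 1/√(1 − 0.915351) = 3.4371.
Rocket A's interval is proper; time dilation gives Δt_B = γΔτ = 3.4371 × 390 minutes = 1340 minutes.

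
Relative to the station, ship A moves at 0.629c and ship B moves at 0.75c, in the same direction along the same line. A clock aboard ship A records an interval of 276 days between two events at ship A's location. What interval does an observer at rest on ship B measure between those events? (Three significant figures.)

284 days

The velocity of ship A relative to ship B is (0.629 − 0.75)c / (1 − 0.629×0.75) = −0.22906c; relative speed 0.22906c.
γ for this relative speed: γ = 1/√(1 − 0.0524685) = 1.0273.
The clock on ship A records proper time, so ship B measures Δt = γΔτ = 1.0273 × 276 = 284 days.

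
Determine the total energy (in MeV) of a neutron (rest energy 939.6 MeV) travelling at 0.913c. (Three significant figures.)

Lorentz factor: γ = (1 − 0.833569)^(−1/2) = 2.4512.
Total energy: E = γmc² = 2.4512 × 939.6 MeV = 2300 MeV.

2300 MeV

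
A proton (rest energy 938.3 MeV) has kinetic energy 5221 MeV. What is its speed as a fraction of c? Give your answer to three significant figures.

K = (γ−1)mc², so γ = 1 + 5221/938.3 = 6.5643.
Then v/c = √(1 − γ⁻²) = √(1 − 0.0232072) = √0.9767928 = 0.988.

0.988c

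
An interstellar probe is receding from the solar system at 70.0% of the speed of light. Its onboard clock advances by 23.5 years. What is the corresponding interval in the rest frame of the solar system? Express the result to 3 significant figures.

Lorentz factor: γ = (1 − 0.49)^(−1/2) = 1.4003.
The onboard clock measures proper time, so the interval in the rest frame of the solar system is dilated: Δt = γ·Δτ = 1.4003 × 23.5 years = 32.9 years.

32.9 years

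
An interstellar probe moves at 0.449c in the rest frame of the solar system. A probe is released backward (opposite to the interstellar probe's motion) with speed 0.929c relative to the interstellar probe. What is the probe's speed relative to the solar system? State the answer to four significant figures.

0.8235c

Relativistic velocity addition: u = (u' + v)/(1 + u'v/c²), with u' = −0.929c and v = 0.449c.
Numerator: −0.929 + 0.449 = −0.48. Denominator: 1 + (−0.929)(0.449) = 0.582879.
u = −0.48/0.582879 = −0.8235, so the speed is 0.8235c.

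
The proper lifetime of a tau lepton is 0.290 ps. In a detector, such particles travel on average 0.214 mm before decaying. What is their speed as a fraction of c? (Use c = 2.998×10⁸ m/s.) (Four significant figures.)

0.9265c

Let x = d/(cτ) = 2.140×10^-4 m / (2.998×10⁸ m/s × 2.900×10^-13 s) = 2.4614. Since d = βγcτ, x = βγ = β/√(1−β²).
Solving: β² = x²/(1+x²) = 6.05849/7.05849 = 0.858327, so β = 0.9265.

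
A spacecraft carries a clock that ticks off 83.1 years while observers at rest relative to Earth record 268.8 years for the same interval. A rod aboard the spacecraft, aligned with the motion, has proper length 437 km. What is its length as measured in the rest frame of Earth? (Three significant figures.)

135 km

The time-dilation ratio gives γ = 268.8/83.1 = 3.23466.
The rod contracts by the same γ: 437 km / 3.23466 = 135 km.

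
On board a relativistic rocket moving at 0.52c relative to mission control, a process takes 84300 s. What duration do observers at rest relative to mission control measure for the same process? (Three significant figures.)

98700 s

With β = 0.52, γ = 1/√(1 − 0.52²) = 1/√0.7296 = 1.1707.
Time dilation: Δt = γ·Δτ = 1.1707 × 84300 = 98700 s.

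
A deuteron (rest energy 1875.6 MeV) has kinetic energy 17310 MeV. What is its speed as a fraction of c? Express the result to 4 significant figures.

K = (γ−1)mc², so γ = 1 + 17310/1875.6 = 10.229.
Then v/c = √(1 − γ⁻²) = √(1 − 0.00955727) = √0.99044273 = 0.9952.

0.9952c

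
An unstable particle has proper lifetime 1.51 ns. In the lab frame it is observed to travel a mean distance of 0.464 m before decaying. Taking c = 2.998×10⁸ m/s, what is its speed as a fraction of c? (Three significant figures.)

d = βγcτ ⇒ βγ = d/(cτ) = 0.4640 m / (0.452698 m) = 1.025.
β = (βγ)/√(1+(βγ)²) = 1.025/√2.05062 = 0.716.

0.716c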